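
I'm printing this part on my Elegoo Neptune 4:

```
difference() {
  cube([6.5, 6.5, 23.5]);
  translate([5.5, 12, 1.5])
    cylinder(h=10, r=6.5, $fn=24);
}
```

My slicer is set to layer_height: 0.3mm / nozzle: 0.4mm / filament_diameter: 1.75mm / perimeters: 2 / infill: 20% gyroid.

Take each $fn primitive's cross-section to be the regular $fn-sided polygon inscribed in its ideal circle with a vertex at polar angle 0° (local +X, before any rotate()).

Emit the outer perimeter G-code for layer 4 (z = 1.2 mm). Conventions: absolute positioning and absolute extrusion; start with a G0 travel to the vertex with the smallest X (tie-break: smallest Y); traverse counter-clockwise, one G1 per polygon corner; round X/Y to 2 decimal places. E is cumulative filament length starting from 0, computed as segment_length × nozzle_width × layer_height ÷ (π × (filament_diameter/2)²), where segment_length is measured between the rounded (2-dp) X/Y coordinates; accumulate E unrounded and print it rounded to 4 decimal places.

G0 X0.00 Y0.00 Z1.20
G1 X6.50 Y0.00 E0.3243
G1 X6.50 Y6.50 E0.6486
G1 X0.00 Y6.50 E0.9729
G1 X0.00 Y0.00 E1.2971

At z = 1.2 mm: the cube is present — its section is the full 6.5×6.5 rectangle; the cylinder at (5.5, 12) is absent (z outside [1.5, 11.5]); Subtracting the remaining from the first: none of the subtracted shapes is present at this height, so the 6.5×6.5 cube is unchanged — 1 connected region. The outline is a single polygon with 4 vertices. Extrusion per mm of travel: 0.4 × 0.3 / (π × 0.875²) = 0.049890. Accumulating E over each segment gives final E = 1.2971.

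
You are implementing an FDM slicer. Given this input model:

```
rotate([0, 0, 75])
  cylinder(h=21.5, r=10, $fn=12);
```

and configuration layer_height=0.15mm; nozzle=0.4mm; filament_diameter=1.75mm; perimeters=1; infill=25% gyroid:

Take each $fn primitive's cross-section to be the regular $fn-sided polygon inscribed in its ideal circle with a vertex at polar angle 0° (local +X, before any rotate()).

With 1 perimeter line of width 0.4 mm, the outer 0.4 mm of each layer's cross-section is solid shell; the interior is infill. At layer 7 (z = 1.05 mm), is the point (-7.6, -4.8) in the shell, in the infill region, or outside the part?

infill

At z = 1.05 mm: the cylinder: section is a regular 12-gon, circumradius r=10; (whole slice rotated 75° about Z — lengths, areas and connectivity unchanged). Overall, the cross-section is a single solid region. Undo the 75° rotation: the query point maps to (-6.603, 6.099) in the un-rotated model frame. The nearest boundary edge runs (-5.00, 8.66)→(-8.66, 5.00); distance from the point to it = 0.68 mm. The point is inside the cross-section and 0.68 mm from the nearest boundary — more than the 0.4 mm shell width (1 × 0.4), so it's in the infill interior.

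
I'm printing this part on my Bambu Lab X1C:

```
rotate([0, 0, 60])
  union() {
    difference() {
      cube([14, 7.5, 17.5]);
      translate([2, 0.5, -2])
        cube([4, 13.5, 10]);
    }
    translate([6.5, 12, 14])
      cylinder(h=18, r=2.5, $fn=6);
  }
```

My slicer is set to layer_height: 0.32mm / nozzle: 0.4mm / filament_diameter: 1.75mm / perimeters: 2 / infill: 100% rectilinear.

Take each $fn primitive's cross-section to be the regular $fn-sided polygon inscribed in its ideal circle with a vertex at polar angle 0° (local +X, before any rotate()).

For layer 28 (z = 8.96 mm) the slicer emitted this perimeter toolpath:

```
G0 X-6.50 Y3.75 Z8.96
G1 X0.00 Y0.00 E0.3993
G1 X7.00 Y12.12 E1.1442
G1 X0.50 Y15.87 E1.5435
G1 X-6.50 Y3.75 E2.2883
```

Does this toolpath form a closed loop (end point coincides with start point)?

Start point (G0): (-6.50, 3.75). End point (last G1): the path returns to the start — closed.

yes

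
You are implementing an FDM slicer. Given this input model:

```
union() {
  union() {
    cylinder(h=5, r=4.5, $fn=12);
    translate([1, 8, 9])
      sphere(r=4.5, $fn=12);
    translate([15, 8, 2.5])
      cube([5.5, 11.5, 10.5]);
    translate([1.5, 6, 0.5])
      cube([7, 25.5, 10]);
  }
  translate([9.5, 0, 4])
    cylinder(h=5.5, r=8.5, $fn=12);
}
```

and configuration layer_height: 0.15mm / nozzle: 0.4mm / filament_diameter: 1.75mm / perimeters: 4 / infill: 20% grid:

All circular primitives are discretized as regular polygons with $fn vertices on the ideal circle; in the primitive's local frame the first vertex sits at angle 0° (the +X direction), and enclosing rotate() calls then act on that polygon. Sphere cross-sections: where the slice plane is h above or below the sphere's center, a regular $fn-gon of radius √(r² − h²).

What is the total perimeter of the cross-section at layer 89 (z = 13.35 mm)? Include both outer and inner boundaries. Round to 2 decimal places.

7.16 mm

At z = 13.35 mm: the cylinder is absent (z outside [0, 5]); the sphere at (1, 8): section is a regular 12-gon, circumradius = √(r²−h²) = √(4.5²−4.35²) = 1.152 (perimeter = 2·12·1.152·sin(180°/12) = 7.16 mm); the cube at (15, 8) is not intersected at this z (z outside [2.5, 13]); the cube at (1.5, 6) does not reach this height (z outside [0.5, 10.5]); Taking the union: only the r=4.5 sphere at (1, 8) is present, so the union is just that shape — boundary = 7.16 mm; the cylinder at (9.5, 0) does not reach this height (z outside [4, 9.5]); Taking the union: only the result so far is present, so the union is just that shape — boundary = 7.16 mm. Overall, the cross-section is a single solid region. Total boundary length (outer) = 7.16 mm.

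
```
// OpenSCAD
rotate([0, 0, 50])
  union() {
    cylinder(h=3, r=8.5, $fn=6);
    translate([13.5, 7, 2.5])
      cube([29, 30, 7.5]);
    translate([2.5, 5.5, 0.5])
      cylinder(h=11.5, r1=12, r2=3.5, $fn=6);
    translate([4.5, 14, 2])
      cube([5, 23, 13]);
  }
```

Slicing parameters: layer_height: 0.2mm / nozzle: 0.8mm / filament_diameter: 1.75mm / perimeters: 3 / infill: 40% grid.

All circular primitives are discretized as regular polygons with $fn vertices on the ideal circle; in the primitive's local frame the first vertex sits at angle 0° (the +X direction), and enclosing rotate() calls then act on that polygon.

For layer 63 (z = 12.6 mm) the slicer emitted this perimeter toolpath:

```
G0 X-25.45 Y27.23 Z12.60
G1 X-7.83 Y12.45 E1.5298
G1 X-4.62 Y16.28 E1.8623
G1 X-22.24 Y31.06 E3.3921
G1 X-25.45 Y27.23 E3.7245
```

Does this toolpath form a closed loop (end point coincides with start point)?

Start point (G0): (-25.45, 27.23). End point (last G1): the path returns to the start — closed.

yes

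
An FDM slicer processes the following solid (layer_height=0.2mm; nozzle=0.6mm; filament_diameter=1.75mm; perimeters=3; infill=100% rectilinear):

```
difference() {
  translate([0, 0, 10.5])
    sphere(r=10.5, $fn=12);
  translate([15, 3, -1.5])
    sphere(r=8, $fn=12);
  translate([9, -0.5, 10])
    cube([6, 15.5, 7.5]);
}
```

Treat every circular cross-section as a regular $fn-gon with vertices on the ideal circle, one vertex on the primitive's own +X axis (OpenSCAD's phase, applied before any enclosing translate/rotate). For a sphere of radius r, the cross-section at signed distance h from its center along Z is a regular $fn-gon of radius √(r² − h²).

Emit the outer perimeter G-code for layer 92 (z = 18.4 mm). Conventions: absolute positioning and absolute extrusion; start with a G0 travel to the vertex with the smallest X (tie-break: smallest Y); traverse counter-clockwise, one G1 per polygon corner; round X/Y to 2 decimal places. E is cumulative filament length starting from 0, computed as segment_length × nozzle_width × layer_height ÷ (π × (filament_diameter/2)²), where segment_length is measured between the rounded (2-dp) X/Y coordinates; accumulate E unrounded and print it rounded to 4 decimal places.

G0 X-6.92 Y0.00 Z18.40
G1 X-5.99 Y-3.46 E0.1787
G1 X-3.46 Y-5.99 E0.3573
G1 X0.00 Y-6.92 E0.5360
G1 X3.46 Y-5.99 E0.7147
G1 X5.99 Y-3.46 E0.8933
G1 X6.92 Y0.00 E1.0720
G1 X5.99 Y3.46 E1.2507
G1 X3.46 Y5.99 E1.4293
G1 X0.00 Y6.92 E1.6080
G1 X-3.46 Y5.99 E1.7867
G1 X-5.99 Y3.46 E1.9652
G1 X-6.92 Y0.00 E2.1440

At z = 18.4 mm: the sphere: section is a regular 12-gon, circumradius = √(r²−h²) = √(10.5²−7.9²) = 6.917; the sphere at (15, 3) is absent (|z−center|=19.900 > r=8); the cube at (9, -0.5) does not reach this height (z outside [10, 17.5]); Subtracting the remaining from the first: none of the subtracted shapes is present at this height, so the r=10.5 sphere is unchanged — 1 connected region. The outline is a single polygon with 12 vertices. Extrusion per mm of travel: 0.6 × 0.2 / (π × 0.875²) = 0.049890. Accumulating E over each segment gives final E = 2.1440.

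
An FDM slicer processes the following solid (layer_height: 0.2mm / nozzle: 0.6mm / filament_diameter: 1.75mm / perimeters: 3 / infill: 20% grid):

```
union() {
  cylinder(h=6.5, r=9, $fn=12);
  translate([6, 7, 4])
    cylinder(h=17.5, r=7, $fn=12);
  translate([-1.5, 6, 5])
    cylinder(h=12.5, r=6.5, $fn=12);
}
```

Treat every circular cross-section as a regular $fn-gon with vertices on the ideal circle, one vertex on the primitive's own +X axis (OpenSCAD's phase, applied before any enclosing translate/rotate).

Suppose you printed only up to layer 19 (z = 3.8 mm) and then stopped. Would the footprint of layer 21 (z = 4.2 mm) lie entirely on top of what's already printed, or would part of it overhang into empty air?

Compare the two slices. At z = 3.8: the r=9 cylinder gives a regular 12-gon of circumradius 9 (constant along its height) (area = (12/2)·9.000²·sin(360°/12) = 243.00 mm²); the cylinder at (6, 7) is not intersected at this z (z outside [4, 21.5]); the cylinder at (-1.5, 6) is not intersected at this z (z outside [5, 17.5]); Taking the union: only the r=9 cylinder is present, so the union is just that shape — area = 243.00 mm². At z = 4.2: the r=9 cylinder gives a regular 12-gon of circumradius 9 (constant along its height) (area = (12/2)·9.000²·sin(360°/12) = 243.00 mm²); the cylinder at (6, 7): section is a regular 12-gon, circumradius r=7 (area = (12/2)·7.000²·sin(360°/12) = 147.00 mm²); the cylinder at (-1.5, 6) does not reach this height (z outside [5, 17.5]); Taking the union: the regions partially overlap — summed areas 390.00 mm² minus the doubly-counted overlap 55.81 mm² gives 334.19 mm² — area = 334.19 mm². Checking containment: at z = 4.2 the cross-section extends beyond the z = 3.8 cross-section by about 91.19 mm².

part overhangs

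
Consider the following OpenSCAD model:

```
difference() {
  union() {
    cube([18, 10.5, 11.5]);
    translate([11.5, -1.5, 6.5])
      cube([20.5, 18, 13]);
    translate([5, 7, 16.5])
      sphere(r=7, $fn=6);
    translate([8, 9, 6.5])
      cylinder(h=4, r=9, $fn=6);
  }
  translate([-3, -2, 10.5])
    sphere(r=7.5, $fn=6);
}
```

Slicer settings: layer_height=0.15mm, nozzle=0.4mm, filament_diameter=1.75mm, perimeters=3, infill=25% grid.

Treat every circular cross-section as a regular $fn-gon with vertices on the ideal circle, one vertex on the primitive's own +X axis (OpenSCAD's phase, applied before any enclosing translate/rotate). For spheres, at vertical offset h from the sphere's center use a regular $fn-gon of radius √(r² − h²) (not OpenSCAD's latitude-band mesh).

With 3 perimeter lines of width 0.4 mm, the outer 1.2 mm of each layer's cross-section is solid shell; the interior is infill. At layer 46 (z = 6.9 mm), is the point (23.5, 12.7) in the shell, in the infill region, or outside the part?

infill

At z = 6.9 mm: the cube is present — its section is the full 18×10.5 rectangle; the cube at (11.5, -1.5) (footprint 20.5×18) is included at this height; the sphere at (5, 7) is absent (|z−center|=9.600 > r=7); the r=9 cylinder at (8, 9) gives a regular 6-gon of circumradius 9 (constant along its height); Combining (union): the regions partially overlap (shared area 214.87 mm²), so overlapping operands fuse into one piece — 1 connected region; the r=7.5 sphere at (-3, -2) slices to a regular 6-gon of circumradius 6.580 (√(r²−h²) with h=3.6 from center); After the difference (first − rest): starting from the result so far, the r=7.5 sphere at (-3, -2) partially overlaps it — only the 5.02 mm² overlap (of its 112.47 mm²) is removed, clipping the outline — 1 connected region. Overall, the cross-section is a single solid region. The nearest boundary edge runs (12.67, 16.50)→(32.00, 16.50); distance from the point to it = 3.80 mm. The point is inside the cross-section and 3.80 mm from the nearest boundary — more than the 1.2 mm shell width (3 × 0.4), so it's in the infill interior.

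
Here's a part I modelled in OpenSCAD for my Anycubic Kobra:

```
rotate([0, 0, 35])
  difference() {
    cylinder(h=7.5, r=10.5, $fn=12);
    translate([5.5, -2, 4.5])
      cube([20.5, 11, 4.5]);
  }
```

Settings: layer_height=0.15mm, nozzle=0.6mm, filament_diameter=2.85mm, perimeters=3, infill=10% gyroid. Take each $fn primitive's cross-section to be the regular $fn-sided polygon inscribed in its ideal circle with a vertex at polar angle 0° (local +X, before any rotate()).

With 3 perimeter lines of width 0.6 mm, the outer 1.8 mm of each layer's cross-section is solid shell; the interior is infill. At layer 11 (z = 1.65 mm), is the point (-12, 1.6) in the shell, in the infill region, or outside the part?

outside

At z = 1.65 mm: the r=10.5 cylinder contributes a regular 12-gon of circumradius 10.5; the cube at (5.5, -2) is not intersected at this z (z outside [4.5, 9]); Subtracting the remaining from the first: none of the subtracted shapes is present at this height, so the r=10.5 cylinder is unchanged — 1 connected region; (rotated 35° about Z; rotation is an isometry so areas/perimeters/island counts are preserved). Overall, the cross-section is a single solid region. Undo the 35° rotation: the query point maps to (-8.912, 8.194) in the un-rotated model frame. The nearest boundary edge runs (-5.25, 9.09)→(-9.09, 5.25); distance from the point to it = 1.95 mm. The point is not inside any of the regions above, so it lies outside the cross-section (1.95 mm from the nearest boundary).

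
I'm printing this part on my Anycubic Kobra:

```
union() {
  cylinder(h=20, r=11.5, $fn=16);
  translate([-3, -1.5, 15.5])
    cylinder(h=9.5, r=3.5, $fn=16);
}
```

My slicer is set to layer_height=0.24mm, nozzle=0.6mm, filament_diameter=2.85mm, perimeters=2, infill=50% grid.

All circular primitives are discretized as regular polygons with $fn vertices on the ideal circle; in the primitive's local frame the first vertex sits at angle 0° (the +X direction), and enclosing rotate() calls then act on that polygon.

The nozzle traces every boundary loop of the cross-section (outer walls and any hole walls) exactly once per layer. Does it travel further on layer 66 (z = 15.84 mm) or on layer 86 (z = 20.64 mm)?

layer 66 (z = 15.84 mm)

Layer 66 (z = 15.84): the r=11.5 cylinder gives a regular 16-gon of circumradius 11.5 (constant along its height) (perimeter = 2·16·11.500·sin(180°/16) = 71.79 mm); the r=3.5 cylinder at (-3, -1.5) contributes a regular 16-gon of circumradius 3.5 (perimeter = 2·16·3.500·sin(180°/16) = 21.85 mm); Combining (union): the r=3.5 cylinder at (-3, -1.5) lies entirely inside the r=11.5 cylinder, so the union is just the r=11.5 cylinder — boundary = 71.79 mm. So its perimeter = 71.79 mm. Layer 86 (z = 20.64): the cylinder does not reach this height (z outside [0, 20]); the r=3.5 cylinder at (-3, -1.5) gives a regular 16-gon of circumradius 3.5 (constant along its height) (perimeter = 2·16·3.500·sin(180°/16) = 21.85 mm); Merging all regions: only the r=3.5 cylinder at (-3, -1.5) is present, so the union is just that shape — boundary = 21.85 mm. So its perimeter = 21.85 mm. Layer 66 is larger (71.79 vs 21.85 mm).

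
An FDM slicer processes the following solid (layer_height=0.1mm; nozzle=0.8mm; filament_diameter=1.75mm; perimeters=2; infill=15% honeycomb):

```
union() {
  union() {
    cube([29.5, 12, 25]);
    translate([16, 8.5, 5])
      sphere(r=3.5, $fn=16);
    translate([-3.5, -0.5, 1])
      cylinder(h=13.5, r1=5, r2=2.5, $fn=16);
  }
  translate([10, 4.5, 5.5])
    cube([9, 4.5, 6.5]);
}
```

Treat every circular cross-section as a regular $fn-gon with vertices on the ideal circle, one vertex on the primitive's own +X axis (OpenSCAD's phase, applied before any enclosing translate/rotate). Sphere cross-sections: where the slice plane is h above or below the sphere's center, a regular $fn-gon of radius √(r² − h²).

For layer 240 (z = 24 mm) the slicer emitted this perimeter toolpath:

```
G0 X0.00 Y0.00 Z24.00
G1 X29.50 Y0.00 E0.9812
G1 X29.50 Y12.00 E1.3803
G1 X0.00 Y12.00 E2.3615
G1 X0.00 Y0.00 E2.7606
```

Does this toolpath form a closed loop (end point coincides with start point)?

Start point (G0): (0.00, 0.00). End point (last G1): the path returns to the start — closed.

yes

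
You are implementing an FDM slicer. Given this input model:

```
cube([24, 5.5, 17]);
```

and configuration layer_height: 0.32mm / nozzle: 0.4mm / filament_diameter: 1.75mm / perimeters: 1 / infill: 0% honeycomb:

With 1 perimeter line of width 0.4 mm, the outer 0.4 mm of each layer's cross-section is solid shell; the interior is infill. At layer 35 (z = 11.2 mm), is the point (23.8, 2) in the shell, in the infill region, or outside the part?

At z = 11.2 mm: the cube (footprint 24×5.5) is included at this height. Overall, the cross-section is a single solid region. The nearest boundary edge runs (24.00, 0.00)→(24.00, 5.50); distance from the point to it = 0.20 mm. The point is inside the cross-section, 0.20 mm from the nearest boundary — within the 0.4 mm shell band (1 × 0.4).

shell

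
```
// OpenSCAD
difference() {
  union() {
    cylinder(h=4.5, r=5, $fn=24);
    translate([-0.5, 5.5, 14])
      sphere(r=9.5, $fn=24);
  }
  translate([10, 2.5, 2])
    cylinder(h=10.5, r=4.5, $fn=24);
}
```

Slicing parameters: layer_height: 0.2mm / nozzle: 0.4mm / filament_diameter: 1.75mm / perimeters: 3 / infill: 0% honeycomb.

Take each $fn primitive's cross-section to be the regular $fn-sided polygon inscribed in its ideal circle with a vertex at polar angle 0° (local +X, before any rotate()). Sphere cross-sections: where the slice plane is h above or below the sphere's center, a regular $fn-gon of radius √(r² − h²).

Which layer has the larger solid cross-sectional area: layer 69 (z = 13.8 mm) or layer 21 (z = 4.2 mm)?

Layer 69 (z = 13.8): the cylinder is absent (z outside [0, 4.5]); the r=9.5 sphere at (-0.5, 5.5) slices to a regular 24-gon of circumradius 9.498 (√(r²−h²) with h=0.2 from center) (area = (24/2)·9.498²·sin(360°/24) = 280.18 mm²); Merging all regions: only the r=9.5 sphere at (-0.5, 5.5) is present, so the union is just that shape — area = 280.18 mm²; the cylinder at (10, 2.5) is absent (z outside [2, 12.5]); Subtracting the remaining from the first: none of the subtracted shapes is present at this height, so that combined region is unchanged — area = 280.18 mm². So its area = 280.18 mm². Layer 21 (z = 4.2): the r=5 cylinder contributes a regular 24-gon of circumradius 5 (area = (24/2)·5.000²·sin(360°/24) = 77.65 mm²); the sphere at (-0.5, 5.5) is absent (|z−center|=9.800 > r=9.5); Combining (union): only the r=5 cylinder is present, so the union is just that shape — area = 77.65 mm²; the cylinder at (10, 2.5): section is a regular 24-gon, circumradius r=4.5 (area = (24/2)·4.500²·sin(360°/24) = 62.89 mm²); Taking the first minus the rest: starting from the result so far (77.65 mm²), the r=4.5 cylinder at (10, 2.5) misses the remaining region (no effect) — area = 77.65 mm². So its area = 77.65 mm². Layer 69 is larger (280.18 vs 77.65 mm²).

layer 69 (z = 13.8 mm)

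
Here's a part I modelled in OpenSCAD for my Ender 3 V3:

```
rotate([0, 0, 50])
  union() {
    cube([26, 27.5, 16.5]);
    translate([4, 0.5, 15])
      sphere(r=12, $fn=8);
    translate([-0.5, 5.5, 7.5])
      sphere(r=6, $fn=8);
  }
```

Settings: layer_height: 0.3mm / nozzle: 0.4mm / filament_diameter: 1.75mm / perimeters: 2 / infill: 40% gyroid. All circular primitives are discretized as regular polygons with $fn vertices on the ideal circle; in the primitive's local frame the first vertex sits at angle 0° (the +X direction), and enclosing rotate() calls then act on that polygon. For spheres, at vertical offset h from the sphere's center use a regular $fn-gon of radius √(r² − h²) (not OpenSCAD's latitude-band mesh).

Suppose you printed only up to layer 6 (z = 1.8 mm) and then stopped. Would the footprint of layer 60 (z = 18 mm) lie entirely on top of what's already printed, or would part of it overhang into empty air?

part overhangs

Compare the two slices. At z = 1.8: the 26×27.5 cube contributes its full rectangle (area 715.00 mm²); the sphere at (4, 0.5) does not reach this height (|z−center|=13.200 > r=12); the sphere at (-0.5, 5.5): section is a regular 8-gon, circumradius = √(r²−h²) = √(6²−5.7²) = 1.873 (area = (8/2)·1.873²·sin(360°/8) = 9.93 mm²); Merging all regions: the regions partially overlap — summed areas 724.93 mm² minus the doubly-counted overlap 3.19 mm² gives 721.73 mm² — area = 721.73 mm²; (rotated 50° about Z; rotation is an isometry so areas/perimeters/island counts are preserved). At z = 18: the cube is not intersected at this z (z outside [0, 16.5]); the r=12 sphere at (4, 0.5) contributes a regular 8-gon of circumradius √(12²−3²) = 11.619 (area = (8/2)·11.619²·sin(360°/8) = 381.84 mm²); the sphere at (-0.5, 5.5) is not intersected at this z (|z−center|=10.500 > r=6); Taking the union: only the r=12 sphere at (4, 0.5) is present, so the union is just that shape — area = 381.84 mm²; (whole slice rotated 50° about Z — lengths, areas and connectivity unchanged). Checking containment: at z = 18 the cross-section extends beyond the z = 1.8 cross-section by about 228.72 mm².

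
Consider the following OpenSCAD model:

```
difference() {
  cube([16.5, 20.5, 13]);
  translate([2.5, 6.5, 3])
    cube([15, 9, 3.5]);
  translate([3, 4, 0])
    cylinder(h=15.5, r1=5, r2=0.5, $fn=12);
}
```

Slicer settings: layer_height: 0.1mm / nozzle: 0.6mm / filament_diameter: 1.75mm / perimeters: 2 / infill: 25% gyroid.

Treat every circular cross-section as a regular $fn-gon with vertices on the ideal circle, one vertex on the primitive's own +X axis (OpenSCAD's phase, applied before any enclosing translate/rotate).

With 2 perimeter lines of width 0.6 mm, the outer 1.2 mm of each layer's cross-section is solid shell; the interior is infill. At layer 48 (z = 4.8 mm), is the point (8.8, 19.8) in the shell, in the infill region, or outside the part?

At z = 4.8 mm: the cube is present — its section is the full 16.5×20.5 rectangle; the cube at (2.5, 6.5) is present — its section is the full 15×9 rectangle; the cone at (3, 4): at t=0.310 of its height the radius interpolates to r₁+(r₂−r₁)t = 3.606, giving a regular 12-gon of that circumradius; Subtracting the remaining from the first: starting from the 16.5×20.5 cube, the 15×9 cube at (2.5, 6.5) partially overlaps it — only the 126.00 mm² overlap (of its 135.00 mm²) is removed, clipping the outline; the cone at (3, 4) partially overlaps it — only the 35.41 mm² overlap (of its 39.02 mm²) is removed, clipping the outline — 2 connected regions. Overall, the cross-section has 2 separate islands. The nearest boundary edge runs (0.00, 20.50)→(16.50, 20.50); distance from the point to it = 0.70 mm. (Shell/infill is judged within the island containing the point — the largest one.) The point is inside the cross-section, 0.70 mm from the nearest boundary — within the 1.2 mm shell band (2 × 0.6).

shell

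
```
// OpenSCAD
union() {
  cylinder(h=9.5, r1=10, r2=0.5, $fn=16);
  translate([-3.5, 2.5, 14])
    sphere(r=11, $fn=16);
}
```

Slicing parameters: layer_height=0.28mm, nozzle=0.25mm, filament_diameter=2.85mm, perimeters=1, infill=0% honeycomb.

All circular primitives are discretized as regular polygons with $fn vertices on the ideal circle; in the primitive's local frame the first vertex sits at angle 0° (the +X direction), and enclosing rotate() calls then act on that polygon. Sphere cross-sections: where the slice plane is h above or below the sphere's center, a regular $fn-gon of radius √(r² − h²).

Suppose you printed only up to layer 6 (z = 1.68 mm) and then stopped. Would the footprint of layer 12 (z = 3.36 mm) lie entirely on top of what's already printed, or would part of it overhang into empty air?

entirely on top

Compare the two slices. At z = 1.68: the cone: at t=0.177 of its height the radius interpolates to r₁+(r₂−r₁)t = 8.320, giving a regular 16-gon of that circumradius (area = (16/2)·8.320²·sin(360°/16) = 211.92 mm²); the sphere at (-3.5, 2.5) is absent (|z−center|=12.320 > r=11); Merging all regions: only the cone is present, so the union is just that shape — area = 211.92 mm². At z = 3.36: the cone: at t=0.354 of its height the radius interpolates to r₁+(r₂−r₁)t = 6.640, giving a regular 16-gon of that circumradius (area = (16/2)·6.640²·sin(360°/16) = 134.98 mm²); the r=11 sphere at (-3.5, 2.5) slices to a regular 16-gon of circumradius 2.791 (√(r²−h²) with h=10.64 from center) (area = (16/2)·2.791²·sin(360°/16) = 23.85 mm²); Taking the union: the regions partially overlap — summed areas 158.83 mm² minus the doubly-counted overlap 22.53 mm² gives 136.30 mm² — area = 136.30 mm². Checking containment: the cross-section at z = 3.36 is a subset of the cross-section at z = 1.68.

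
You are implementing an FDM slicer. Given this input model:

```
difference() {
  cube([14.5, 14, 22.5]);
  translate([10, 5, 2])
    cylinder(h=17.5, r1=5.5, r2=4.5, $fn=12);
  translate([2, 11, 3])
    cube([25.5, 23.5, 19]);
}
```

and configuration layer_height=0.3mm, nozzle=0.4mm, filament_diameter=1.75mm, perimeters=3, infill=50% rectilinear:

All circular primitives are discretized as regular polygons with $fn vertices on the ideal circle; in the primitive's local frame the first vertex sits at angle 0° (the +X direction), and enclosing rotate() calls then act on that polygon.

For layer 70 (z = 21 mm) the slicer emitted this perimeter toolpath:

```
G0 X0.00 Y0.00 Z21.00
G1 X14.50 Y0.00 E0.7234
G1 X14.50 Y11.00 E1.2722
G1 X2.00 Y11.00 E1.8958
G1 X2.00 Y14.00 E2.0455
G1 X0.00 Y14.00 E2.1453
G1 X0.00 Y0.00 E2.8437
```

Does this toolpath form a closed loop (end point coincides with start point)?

yes

Start point (G0): (0.00, 0.00). End point (last G1): the path returns to the start — closed.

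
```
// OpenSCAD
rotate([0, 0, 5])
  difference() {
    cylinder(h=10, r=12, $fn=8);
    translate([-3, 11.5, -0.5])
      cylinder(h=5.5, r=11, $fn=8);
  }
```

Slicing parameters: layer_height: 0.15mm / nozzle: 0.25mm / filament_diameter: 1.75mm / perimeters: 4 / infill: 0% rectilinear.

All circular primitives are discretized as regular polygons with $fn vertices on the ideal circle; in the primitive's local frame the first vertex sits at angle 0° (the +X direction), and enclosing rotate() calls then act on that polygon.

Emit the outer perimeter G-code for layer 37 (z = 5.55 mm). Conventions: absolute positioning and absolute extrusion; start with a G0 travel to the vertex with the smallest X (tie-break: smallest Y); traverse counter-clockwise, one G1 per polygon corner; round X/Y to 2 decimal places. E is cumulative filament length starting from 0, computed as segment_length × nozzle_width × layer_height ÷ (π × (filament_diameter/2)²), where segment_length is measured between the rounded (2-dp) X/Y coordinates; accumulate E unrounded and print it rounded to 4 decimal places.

At z = 5.55 mm: the r=12 cylinder gives a regular 8-gon of circumradius 12 (constant along its height); the cylinder at (-3, 11.5) does not reach this height (z outside [-0.5, 5]); Subtracting the remaining from the first: none of the subtracted shapes is present at this height, so the r=12 cylinder is unchanged — 1 connected region; (rotated 5° about Z; rotation is an isometry so areas/perimeters/island counts are preserved). The outline is a single polygon with 8 vertices. Extrusion per mm of travel: 0.25 × 0.15 / (π × 0.875²) = 0.015591. Accumulating E over each segment gives final E = 1.1451.

G0 X-11.95 Y-1.05 Z5.55
G1 X-7.71 Y-9.19 E0.1431
G1 X1.05 Y-11.95 E0.2863
G1 X9.19 Y-7.71 E0.4294
G1 X11.95 Y1.05 E0.5726
G1 X7.71 Y9.19 E0.7157
G1 X-1.05 Y11.95 E0.8589
G1 X-9.19 Y7.71 E1.0019
G1 X-11.95 Y-1.05 E1.1451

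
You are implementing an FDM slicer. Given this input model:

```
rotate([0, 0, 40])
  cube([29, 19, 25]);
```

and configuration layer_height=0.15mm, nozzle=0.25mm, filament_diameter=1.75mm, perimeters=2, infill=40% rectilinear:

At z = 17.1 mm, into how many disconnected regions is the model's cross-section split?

At z = 17.1 mm: the cube is present — its section is the full 29×19 rectangle; (whole slice rotated 40° about Z — lengths, areas and connectivity unchanged). The result has 1 disconnected region.

1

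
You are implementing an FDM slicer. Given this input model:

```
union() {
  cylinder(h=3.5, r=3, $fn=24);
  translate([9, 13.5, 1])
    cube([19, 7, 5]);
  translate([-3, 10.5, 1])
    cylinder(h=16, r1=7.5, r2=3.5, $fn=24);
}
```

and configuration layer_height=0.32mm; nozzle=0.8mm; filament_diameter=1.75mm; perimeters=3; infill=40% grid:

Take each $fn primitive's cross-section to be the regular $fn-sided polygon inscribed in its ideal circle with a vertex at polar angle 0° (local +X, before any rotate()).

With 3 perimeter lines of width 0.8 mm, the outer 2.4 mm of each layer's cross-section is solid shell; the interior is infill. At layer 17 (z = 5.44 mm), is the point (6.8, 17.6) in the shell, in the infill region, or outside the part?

outside

At z = 5.44 mm: the cylinder is not intersected at this z (z outside [0, 3.5]); the 19×7 cube at (9, 13.5) contributes its full rectangle; the cone at (-3, 10.5) (r1=7.5→r2=3.5) has section circumradius 6.390 here — a regular 24-gon; Merging all regions: the 2 present regions are separate (no shared area or edge), so areas and boundary lengths simply add and each stays a separate island — 2 connected regions. Overall, the cross-section has 2 separate islands. The nearest boundary edge runs (9.00, 13.50)→(9.00, 20.50); distance from the point to it = 2.20 mm. The point is not inside any of the regions above, so it lies outside the cross-section (2.20 mm from the nearest boundary).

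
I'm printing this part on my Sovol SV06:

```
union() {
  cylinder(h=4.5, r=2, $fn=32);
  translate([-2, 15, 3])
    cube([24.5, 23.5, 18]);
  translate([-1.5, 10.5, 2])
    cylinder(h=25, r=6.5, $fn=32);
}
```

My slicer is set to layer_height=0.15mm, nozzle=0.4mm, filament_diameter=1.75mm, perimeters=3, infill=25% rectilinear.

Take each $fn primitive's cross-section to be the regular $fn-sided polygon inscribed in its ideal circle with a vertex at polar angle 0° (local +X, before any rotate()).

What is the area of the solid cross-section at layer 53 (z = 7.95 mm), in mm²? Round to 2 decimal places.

700.27 mm²

At z = 7.95 mm: the cylinder is absent (z outside [0, 4.5]); the cube at (-2, 15) (footprint 24.5×23.5) is included at this height (area 575.75 mm²); the r=6.5 cylinder at (-1.5, 10.5) contributes a regular 32-gon of circumradius 6.5 (area = (32/2)·6.500²·sin(360°/32) = 131.88 mm²); Combining (union): the regions partially overlap — summed areas 707.63 mm² minus the doubly-counted overlap 7.36 mm² gives 700.27 mm² — area = 700.27 mm². Overall, the cross-section is a single solid region. Net area = 700.27 mm².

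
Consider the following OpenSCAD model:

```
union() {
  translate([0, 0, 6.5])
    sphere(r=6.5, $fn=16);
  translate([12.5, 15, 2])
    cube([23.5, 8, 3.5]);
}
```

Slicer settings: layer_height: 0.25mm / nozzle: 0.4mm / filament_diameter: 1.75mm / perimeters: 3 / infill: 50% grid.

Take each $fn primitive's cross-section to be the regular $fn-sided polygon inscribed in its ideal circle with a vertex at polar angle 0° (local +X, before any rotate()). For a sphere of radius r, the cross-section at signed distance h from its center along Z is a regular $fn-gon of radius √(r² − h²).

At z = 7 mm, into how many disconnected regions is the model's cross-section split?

At z = 7 mm: the r=6.5 sphere slices to a regular 16-gon of circumradius 6.481 (√(r²−h²) with h=0.5 from center); the cube at (12.5, 15) is not intersected at this z (z outside [2, 5.5]); Merging all regions: only the r=6.5 sphere is present, so the union is just that shape — 1 connected region. The result has 1 disconnected region.

1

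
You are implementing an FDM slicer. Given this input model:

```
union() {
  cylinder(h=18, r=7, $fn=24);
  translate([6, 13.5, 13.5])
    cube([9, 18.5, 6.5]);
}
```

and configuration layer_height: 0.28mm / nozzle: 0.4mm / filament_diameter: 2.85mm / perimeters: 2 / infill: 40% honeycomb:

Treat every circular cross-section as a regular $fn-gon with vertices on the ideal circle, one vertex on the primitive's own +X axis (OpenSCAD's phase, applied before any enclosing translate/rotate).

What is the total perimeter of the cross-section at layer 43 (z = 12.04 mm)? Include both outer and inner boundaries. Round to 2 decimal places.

43.86 mm

At z = 12.04 mm: the r=7 cylinder gives a regular 24-gon of circumradius 7 (constant along its height) (perimeter = 2·24·7.000·sin(180°/24) = 43.86 mm); the cube at (6, 13.5) does not reach this height (z outside [13.5, 20]); Merging all regions: only the r=7 cylinder is present, so the union is just that shape — boundary = 43.86 mm. Overall, the cross-section is a single solid region. Total boundary length (outer) = 43.86 mm.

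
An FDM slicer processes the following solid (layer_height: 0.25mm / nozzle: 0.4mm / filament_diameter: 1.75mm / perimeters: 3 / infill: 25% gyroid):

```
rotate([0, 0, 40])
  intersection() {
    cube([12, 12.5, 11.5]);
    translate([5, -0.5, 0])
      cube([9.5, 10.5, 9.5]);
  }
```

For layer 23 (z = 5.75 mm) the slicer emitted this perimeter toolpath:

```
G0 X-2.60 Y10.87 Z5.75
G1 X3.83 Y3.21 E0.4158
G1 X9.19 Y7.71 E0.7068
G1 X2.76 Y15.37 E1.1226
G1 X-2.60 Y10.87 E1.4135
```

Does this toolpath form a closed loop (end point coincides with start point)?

Start point (G0): (-2.60, 10.87). End point (last G1): the path returns to the start — closed.

yes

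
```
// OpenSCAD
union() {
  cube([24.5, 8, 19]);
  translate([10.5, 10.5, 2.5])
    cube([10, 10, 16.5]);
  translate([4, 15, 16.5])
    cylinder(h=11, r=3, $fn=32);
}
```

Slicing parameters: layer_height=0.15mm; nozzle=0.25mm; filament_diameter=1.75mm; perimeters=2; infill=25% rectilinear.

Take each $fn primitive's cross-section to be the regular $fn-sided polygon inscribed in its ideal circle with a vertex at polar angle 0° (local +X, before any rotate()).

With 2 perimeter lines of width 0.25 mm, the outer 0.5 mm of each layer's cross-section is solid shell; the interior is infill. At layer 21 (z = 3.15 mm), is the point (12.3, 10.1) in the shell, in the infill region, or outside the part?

outside

At z = 3.15 mm: the 24.5×8 cube contributes its full rectangle; the cube at (10.5, 10.5) is present — its section is the full 10×10 rectangle; the cylinder at (4, 15) is absent (z outside [16.5, 27.5]); Taking the union: the 2 present regions are separate (no shared area or edge), so areas and boundary lengths simply add and each stays a separate island — 2 connected regions. Overall, the cross-section has 2 separate islands. The nearest boundary edge runs (20.50, 10.50)→(10.50, 10.50); distance from the point to it = 0.40 mm. The point is not inside any of the regions above, so it lies outside the cross-section (0.40 mm from the nearest boundary).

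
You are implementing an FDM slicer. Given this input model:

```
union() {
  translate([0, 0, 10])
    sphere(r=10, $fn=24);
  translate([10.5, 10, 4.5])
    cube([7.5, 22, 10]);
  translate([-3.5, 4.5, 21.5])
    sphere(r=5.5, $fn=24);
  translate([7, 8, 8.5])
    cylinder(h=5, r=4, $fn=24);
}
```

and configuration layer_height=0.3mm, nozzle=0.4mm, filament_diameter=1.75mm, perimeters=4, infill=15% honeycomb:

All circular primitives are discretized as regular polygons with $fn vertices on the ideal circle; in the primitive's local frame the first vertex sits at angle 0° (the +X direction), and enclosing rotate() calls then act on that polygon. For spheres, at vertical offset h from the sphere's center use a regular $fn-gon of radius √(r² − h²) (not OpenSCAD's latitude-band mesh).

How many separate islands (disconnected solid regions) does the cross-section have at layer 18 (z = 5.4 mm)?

2

At z = 5.4 mm: the sphere: section is a regular 24-gon, circumradius = √(r²−h²) = √(10²−4.6²) = 8.879; the 7.5×22 cube at (10.5, 10) contributes its full rectangle; the sphere at (-3.5, 4.5) is absent (|z−center|=16.100 > r=5.5); the cylinder at (7, 8) is absent (z outside [8.5, 13.5]); Combining (union): the 2 present regions are separate (no shared area or edge), so areas and boundary lengths simply add and each stays a separate island — 2 connected regions. Overall, the cross-section has 2 separate islands. Island count = 2.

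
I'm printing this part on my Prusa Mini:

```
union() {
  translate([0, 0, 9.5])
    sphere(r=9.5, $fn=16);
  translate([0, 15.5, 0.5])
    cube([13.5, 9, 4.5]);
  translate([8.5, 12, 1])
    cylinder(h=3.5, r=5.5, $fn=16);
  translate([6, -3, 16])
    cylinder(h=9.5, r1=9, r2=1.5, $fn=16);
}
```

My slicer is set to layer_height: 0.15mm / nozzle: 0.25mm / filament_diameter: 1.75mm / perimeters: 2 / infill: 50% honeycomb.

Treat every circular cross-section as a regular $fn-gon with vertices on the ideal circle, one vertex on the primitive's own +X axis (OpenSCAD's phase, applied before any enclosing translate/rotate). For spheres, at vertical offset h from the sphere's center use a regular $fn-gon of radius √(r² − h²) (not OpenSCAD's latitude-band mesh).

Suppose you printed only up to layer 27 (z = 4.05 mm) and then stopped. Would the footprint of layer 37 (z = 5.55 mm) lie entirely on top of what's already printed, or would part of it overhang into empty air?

Compare the two slices. At z = 4.05: the r=9.5 sphere slices to a regular 16-gon of circumradius 7.781 (√(r²−h²) with h=5.45 from center) (area = (16/2)·7.781²·sin(360°/16) = 185.36 mm²); the cube at (0, 15.5) is present — its section is the full 13.5×9 rectangle (area 121.50 mm²); the cylinder at (8.5, 12): section is a regular 16-gon, circumradius r=5.5 (area = (16/2)·5.500²·sin(360°/16) = 92.61 mm²); the cone at (6, -3) is absent (z outside [16, 25.5]); Merging all regions: the regions partially overlap — summed areas 399.47 mm² minus the doubly-counted overlap 11.15 mm² gives 388.32 mm² — area = 388.32 mm². At z = 5.55: the r=9.5 sphere contributes a regular 16-gon of circumradius √(9.5²−3.95²) = 8.640 (area = (16/2)·8.640²·sin(360°/16) = 228.53 mm²); the cube at (0, 15.5) does not reach this height (z outside [0.5, 5]); the cylinder at (8.5, 12) is absent (z outside [1, 4.5]); the cone at (6, -3) is not intersected at this z (z outside [16, 25.5]); Taking the union: only the r=9.5 sphere is present, so the union is just that shape — area = 228.53 mm². Checking containment: at z = 5.55 the cross-section extends beyond the z = 4.05 cross-section by about 43.17 mm².

part overhangs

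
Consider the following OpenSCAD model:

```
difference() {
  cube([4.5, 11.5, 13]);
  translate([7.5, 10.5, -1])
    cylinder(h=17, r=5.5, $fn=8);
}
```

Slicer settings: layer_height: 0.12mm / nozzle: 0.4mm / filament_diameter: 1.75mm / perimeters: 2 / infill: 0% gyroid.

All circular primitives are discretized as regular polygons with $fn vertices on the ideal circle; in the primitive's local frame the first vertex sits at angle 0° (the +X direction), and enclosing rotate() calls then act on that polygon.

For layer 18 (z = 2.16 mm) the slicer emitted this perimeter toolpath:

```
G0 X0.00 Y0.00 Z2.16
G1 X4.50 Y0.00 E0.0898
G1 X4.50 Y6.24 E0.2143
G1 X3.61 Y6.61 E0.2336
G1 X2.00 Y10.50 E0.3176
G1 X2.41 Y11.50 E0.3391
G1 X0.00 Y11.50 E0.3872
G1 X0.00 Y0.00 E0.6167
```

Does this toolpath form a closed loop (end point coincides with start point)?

Start point (G0): (0.00, 0.00). End point (last G1): the path returns to the start — closed.

yes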